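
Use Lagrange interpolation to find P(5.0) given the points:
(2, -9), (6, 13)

Lagrange interpolation formula:
P(x) = Σ yᵢ × Lᵢ(x)
where Lᵢ(x) = Π_{j≠i} (x - xⱼ)/(xᵢ - xⱼ)

L_0(5.0) = (5.0 - 6)/(2 - 6) = 0.250000
L_1(5.0) = (5.0 - 2)/(6 - 2) = 0.750000

P(5.0) = (-9)×L_0(5.0) + 13×L_1(5.0)
P(5.0) = 7.500000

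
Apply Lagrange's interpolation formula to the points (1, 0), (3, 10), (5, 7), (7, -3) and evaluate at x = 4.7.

Lagrange interpolation formula:
P(x) = Σ yᵢ × Lᵢ(x)
where Lᵢ(x) = Π_{j≠i} (x - xⱼ)/(xᵢ - xⱼ)

L_0(4.7) = (4.7 - 3)/(1 - 3) × (4.7 - 5)/(1 - 5) × (4.7 - 7)/(1 - 7) = -0.024437
L_1(4.7) = (4.7 - 1)/(3 - 1) × (4.7 - 5)/(3 - 5) × (4.7 - 7)/(3 - 7) = 0.159562
L_2(4.7) = (4.7 - 1)/(5 - 1) × (4.7 - 3)/(5 - 3) × (4.7 - 7)/(5 - 7) = 0.904188
L_3(4.7) = (4.7 - 1)/(7 - 1) × (4.7 - 3)/(7 - 3) × (4.7 - 5)/(7 - 5) = -0.039312

P(4.7) = 0×L_0(4.7) + 10×L_1(4.7) + 7×L_2(4.7) + (-3)×L_3(4.7)
P(4.7) = 8.042875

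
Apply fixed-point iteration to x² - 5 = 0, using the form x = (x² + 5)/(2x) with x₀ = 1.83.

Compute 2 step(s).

Equation: x² - 5 = 0
Fixed-point form: x = (x² + 5)/(2x)
x₀ = 1.83

x_1 = g(1.830000) = 2.281120
x_2 = g(2.281120) = 2.236513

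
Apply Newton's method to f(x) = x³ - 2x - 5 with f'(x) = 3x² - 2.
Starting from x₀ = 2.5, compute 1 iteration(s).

f(x) = x³ - 2x - 5
f'(x) = 3x² - 2
x₀ = 2.5

Newton-Raphson formula: x_{n+1} = x_n - f(x_n)/f'(x_n)

Iteration 1:
  f(2.500000) = 5.625000
  f'(2.500000) = 16.750000
  x_1 = 2.500000 - 5.625000/16.750000 = 2.164179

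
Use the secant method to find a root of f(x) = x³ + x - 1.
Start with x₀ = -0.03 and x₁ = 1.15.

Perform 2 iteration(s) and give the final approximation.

f(x) = x³ + x - 1
x₀ = -0.03, x₁ = 1.15

Secant formula: x_{n+1} = x_n - f(x_n)(x_n - x_{n-1})/(f(x_n) - f(x_{n-1}))

Iteration 1:
  f(-0.030000) = -1.030027
  f(1.150000) = 1.670875
  x_2 = 1.150000 - 1.670875×(1.150000 - (-0.030000))/(1.670875 - (-1.030027))
       = 0.420010
Iteration 2:
  f(1.150000) = 1.670875
  f(0.420010) = -0.505897
  x_3 = 0.420010 - (-0.505897)×(0.420010 - 1.150000)/(-0.505897 - 1.670875)
       = 0.589665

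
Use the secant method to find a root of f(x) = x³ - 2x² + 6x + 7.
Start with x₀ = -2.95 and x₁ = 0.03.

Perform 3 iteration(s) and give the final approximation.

f(x) = x³ - 2x² + 6x + 7
x₀ = -2.95, x₁ = 0.03

Secant formula: x_{n+1} = x_n - f(x_n)(x_n - x_{n-1})/(f(x_n) - f(x_{n-1}))

Iteration 1:
  f(-2.950000) = -53.777375
  f(0.030000) = 7.178227
  x_2 = 0.030000 - 7.178227×(0.030000 - (-2.950000))/(7.178227 - (-53.777375))
       = -0.320929
Iteration 2:
  f(0.030000) = 7.178227
  f(-0.320929) = 4.835377
  x_3 = -0.320929 - 4.835377×(-0.320929 - 0.030000)/(4.835377 - 7.178227)
       = -1.045208
Iteration 3:
  f(-0.320929) = 4.835377
  f(-1.045208) = -2.598019
  x_4 = -1.045208 - (-2.598019)×(-1.045208 - (-0.320929))/(-2.598019 - 4.835377)
       = -0.792068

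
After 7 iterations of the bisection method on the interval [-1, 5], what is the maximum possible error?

Bisection error bound: |error| ≤ (b-a)/2^n
|error| ≤ (5 - (-1))/2^7 = 6/2^7
|error| ≤ 0.0468750000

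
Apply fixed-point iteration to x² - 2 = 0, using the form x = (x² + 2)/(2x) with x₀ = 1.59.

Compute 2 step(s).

Equation: x² - 2 = 0
Fixed-point form: x = (x² + 2)/(2x)
x₀ = 1.59

x_1 = g(1.590000) = 1.423931
x_2 = g(1.423931) = 1.414247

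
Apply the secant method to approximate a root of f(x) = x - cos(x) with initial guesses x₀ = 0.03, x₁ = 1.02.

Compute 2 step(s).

f(x) = x - cos(x)
x₀ = 0.03, x₁ = 1.02

Secant formula: x_{n+1} = x_n - f(x_n)(x_n - x_{n-1})/(f(x_n) - f(x_{n-1}))

Iteration 1:
  f(0.030000) = -0.969550
  f(1.020000) = 0.496634
  x_2 = 1.020000 - 0.496634×(1.020000 - 0.030000)/(0.496634 - (-0.969550))
       = 0.684662
Iteration 2:
  f(1.020000) = 0.496634
  f(0.684662) = -0.089971
  x_3 = 0.684662 - (-0.089971)×(0.684662 - 1.020000)/(-0.089971 - 0.496634)
       = 0.736095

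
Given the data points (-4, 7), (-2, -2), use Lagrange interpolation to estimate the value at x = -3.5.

Lagrange interpolation formula:
P(x) = Σ yᵢ × Lᵢ(x)
where Lᵢ(x) = Π_{j≠i} (x - xⱼ)/(xᵢ - xⱼ)

L_0(-3.5) = (-3.5 - (-2))/(-4 - (-2)) = 0.750000
L_1(-3.5) = (-3.5 - (-4))/(-2 - (-4)) = 0.250000

P(-3.5) = 7×L_0(-3.5) + (-2)×L_1(-3.5)
P(-3.5) = 4.750000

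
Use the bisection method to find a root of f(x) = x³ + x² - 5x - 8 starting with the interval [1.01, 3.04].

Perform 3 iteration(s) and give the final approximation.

f(x) = x³ + x² - 5x - 8
Initial interval: [1.01, 3.04]

Iteration 1:
  c_1 = (1.010000 + 3.040000)/2 = 2.025000
  f(c_1) = f(2.025000) = -5.720609
  f(a) × f(c) ≥ 0, new interval: [2.025000, 3.040000]
Iteration 2:
  c_2 = (2.025000 + 3.040000)/2 = 2.532500
  f(c_2) = f(2.532500) = 1.993387
  f(a) × f(c) < 0, new interval: [2.025000, 2.532500]
Iteration 3:
  c_3 = (2.025000 + 2.532500)/2 = 2.278750
  f(c_3) = f(2.278750) = -2.368180
  f(a) × f(c) ≥ 0, new interval: [2.278750, 2.532500]

After 3 iteration(s), the approximation is c_3 = 2.278750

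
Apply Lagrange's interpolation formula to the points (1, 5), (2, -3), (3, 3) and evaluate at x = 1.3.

Lagrange interpolation formula:
P(x) = Σ yᵢ × Lᵢ(x)
where Lᵢ(x) = Π_{j≠i} (x - xⱼ)/(xᵢ - xⱼ)

L_0(1.3) = (1.3 - 2)/(1 - 2) × (1.3 - 3)/(1 - 3) = 0.595000
L_1(1.3) = (1.3 - 1)/(2 - 1) × (1.3 - 3)/(2 - 3) = 0.510000
L_2(1.3) = (1.3 - 1)/(3 - 1) × (1.3 - 2)/(3 - 2) = -0.105000

P(1.3) = 5×L_0(1.3) + (-3)×L_1(1.3) + 3×L_2(1.3)
P(1.3) = 1.130000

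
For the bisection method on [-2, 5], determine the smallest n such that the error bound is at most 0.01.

We need (b-a)/2^n ≤ 0.01
(5 - (-2))/2^n ≤ 0.01
7/2^n ≤ 0.01
2^n ≥ 700
n ≥ log₂(700) = 9.45
n ≥ 10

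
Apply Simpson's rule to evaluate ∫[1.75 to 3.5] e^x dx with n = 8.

f(x) = e^x
a = 1.75, b = 3.5, n = 8
h = (b - a)/n = 0.218750

Simpson's rule: (h/3)[f(x₀) + 4f(x₁) + 2f(x₂) + ... + f(xₙ)]

x_0 = 1.7500, f(x_0) = 5.754603, coefficient = 1
x_1 = 1.9688, f(x_1) = 7.161719, coefficient = 4
x_2 = 2.1875, f(x_2) = 8.912903, coefficient = 2
x_3 = 2.4062, f(x_3) = 11.092287, coefficient = 4
x_4 = 2.6250, f(x_4) = 13.804574, coefficient = 2
x_5 = 2.8438, f(x_5) = 17.180070, coefficient = 4
x_6 = 3.0625, f(x_6) = 21.380943, coefficient = 2
x_7 = 3.2812, f(x_7) = 26.609013, coefficient = 4
x_8 = 3.5000, f(x_8) = 33.115452, coefficient = 1

I ≈ (0.218750/3) × 375.239251 = 27.361195
Exact value: 27.360849
Error: 0.000346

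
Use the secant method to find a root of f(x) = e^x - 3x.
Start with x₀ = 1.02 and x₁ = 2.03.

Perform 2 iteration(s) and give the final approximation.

f(x) = e^x - 3x
x₀ = 1.02, x₁ = 2.03

Secant formula: x_{n+1} = x_n - f(x_n)(x_n - x_{n-1})/(f(x_n) - f(x_{n-1}))

Iteration 1:
  f(1.020000) = -0.286805
  f(2.030000) = 1.524086
  x_2 = 2.030000 - 1.524086×(2.030000 - 1.020000)/(1.524086 - (-0.286805))
       = 1.179962
Iteration 2:
  f(2.030000) = 1.524086
  f(1.179962) = -0.285636
  x_3 = 1.179962 - (-0.285636)×(1.179962 - 2.030000)/(-0.285636 - 1.524086)
       = 1.314127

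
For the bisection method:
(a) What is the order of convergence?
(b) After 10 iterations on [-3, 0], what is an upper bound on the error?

(a) Bisection has linear (order 1) convergence; the error is halved each step.

(b) Error bound = (b-a)/2^n = (0 - (-3))/2^{10}
    = 3/2^{10}

(a) 1 (linear); (b) error ≤ 2.93e-03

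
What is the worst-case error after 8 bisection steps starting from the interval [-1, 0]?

Bisection error bound: |error| ≤ (b-a)/2^n
|error| ≤ (0 - (-1))/2^8 = 1/2^8
|error| ≤ 0.0039062500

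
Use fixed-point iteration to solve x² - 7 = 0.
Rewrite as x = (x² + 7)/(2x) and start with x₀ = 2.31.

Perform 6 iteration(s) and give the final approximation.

Equation: x² - 7 = 0
Fixed-point form: x = (x² + 7)/(2x)
x₀ = 2.31

x_1 = g(2.310000) = 2.670152
x_2 = g(2.670152) = 2.645863
x_3 = g(2.645863) = 2.645751
x_4 = g(2.645751) = 2.645751
x_5 = g(2.645751) = 2.645751
x_6 = g(2.645751) = 2.645751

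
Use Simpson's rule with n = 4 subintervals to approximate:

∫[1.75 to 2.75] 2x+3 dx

f(x) = 2x+3
a = 1.75, b = 2.75, n = 4
h = (b - a)/n = 0.250000

Simpson's rule: (h/3)[f(x₀) + 4f(x₁) + 2f(x₂) + ... + f(xₙ)]

x_0 = 1.7500, f(x_0) = 6.500000, coefficient = 1
x_1 = 2.0000, f(x_1) = 7.000000, coefficient = 4
x_2 = 2.2500, f(x_2) = 7.500000, coefficient = 2
x_3 = 2.5000, f(x_3) = 8.000000, coefficient = 4
x_4 = 2.7500, f(x_4) = 8.500000, coefficient = 1

I ≈ (0.250000/3) × 90.000000 = 7.500000
Exact value: 7.500000
Error: 0.000000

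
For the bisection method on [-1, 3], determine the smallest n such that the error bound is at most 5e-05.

We need (b-a)/2^n ≤ 5e-05
(3 - (-1))/2^n ≤ 5e-05
4/2^n ≤ 5e-05
2^n ≥ 80000
n ≥ log₂(80000) = 16.29
n ≥ 17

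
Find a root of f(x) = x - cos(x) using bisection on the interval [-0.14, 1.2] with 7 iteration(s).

f(x) = x - cos(x)
Initial interval: [-0.14, 1.2]

Iteration 1:
  c_1 = (-0.140000 + 1.200000)/2 = 0.530000
  f(c_1) = f(0.530000) = -0.332807
  f(a) × f(c) ≥ 0, new interval: [0.530000, 1.200000]
Iteration 2:
  c_2 = (0.530000 + 1.200000)/2 = 0.865000
  f(c_2) = f(0.865000) = 0.216360
  f(a) × f(c) < 0, new interval: [0.530000, 0.865000]
Iteration 3:
  c_3 = (0.530000 + 0.865000)/2 = 0.697500
  f(c_3) = f(0.697500) = -0.068950
  f(a) × f(c) ≥ 0, new interval: [0.697500, 0.865000]
Iteration 4:
  c_4 = (0.697500 + 0.865000)/2 = 0.781250
  f(c_4) = f(0.781250) = 0.071216
  f(a) × f(c) < 0, new interval: [0.697500, 0.781250]
Iteration 5:
  c_5 = (0.697500 + 0.781250)/2 = 0.739375
  f(c_5) = f(0.739375) = 0.000485
  f(a) × f(c) < 0, new interval: [0.697500, 0.739375]
Iteration 6:
  c_6 = (0.697500 + 0.739375)/2 = 0.718438
  f(c_6) = f(0.718438) = -0.034398
  f(a) × f(c) ≥ 0, new interval: [0.718438, 0.739375]
Iteration 7:
  c_7 = (0.718438 + 0.739375)/2 = 0.728906
  f(c_7) = f(0.728906) = -0.016997
  f(a) × f(c) ≥ 0, new interval: [0.728906, 0.739375]

After 7 iteration(s), the approximation is c_7 = 0.728906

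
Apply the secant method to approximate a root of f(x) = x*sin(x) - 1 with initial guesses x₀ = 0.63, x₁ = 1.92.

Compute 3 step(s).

f(x) = x*sin(x) - 1
x₀ = 0.63, x₁ = 1.92

Secant formula: x_{n+1} = x_n - f(x_n)(x_n - x_{n-1})/(f(x_n) - f(x_{n-1}))

Iteration 1:
  f(0.630000) = -0.628839
  f(1.920000) = 0.804119
  x_2 = 1.920000 - 0.804119×(1.920000 - 0.630000)/(0.804119 - (-0.628839))
       = 1.196103
Iteration 2:
  f(1.920000) = 0.804119
  f(1.196103) = 0.113117
  x_3 = 1.196103 - 0.113117×(1.196103 - 1.920000)/(0.113117 - 0.804119)
       = 1.077601
Iteration 3:
  f(1.196103) = 0.113117
  f(1.077601) = -0.050823
  x_4 = 1.077601 - (-0.050823)×(1.077601 - 1.196103)/(-0.050823 - 0.113117)
       = 1.114338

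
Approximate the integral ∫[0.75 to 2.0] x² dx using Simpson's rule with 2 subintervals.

f(x) = x²
a = 0.75, b = 2.0, n = 2
h = (b - a)/n = 0.625000

Simpson's rule: (h/3)[f(x₀) + 4f(x₁) + 2f(x₂) + ... + f(xₙ)]

x_0 = 0.7500, f(x_0) = 0.562500, coefficient = 1
x_1 = 1.3750, f(x_1) = 1.890625, coefficient = 4
x_2 = 2.0000, f(x_2) = 4.000000, coefficient = 1

I ≈ (0.625000/3) × 12.125000 = 2.526042
Exact value: 2.526042
Error: 0.000000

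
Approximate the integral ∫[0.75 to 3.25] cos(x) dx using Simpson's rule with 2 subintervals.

f(x) = cos(x)
a = 0.75, b = 3.25, n = 2
h = (b - a)/n = 1.250000

Simpson's rule: (h/3)[f(x₀) + 4f(x₁) + 2f(x₂) + ... + f(xₙ)]

x_0 = 0.7500, f(x_0) = 0.731689, coefficient = 1
x_1 = 2.0000, f(x_1) = -0.416147, coefficient = 4
x_2 = 3.2500, f(x_2) = -0.994130, coefficient = 1

I ≈ (1.250000/3) × -1.927028 = -0.802928
Exact value: -0.789834
Error: 0.013095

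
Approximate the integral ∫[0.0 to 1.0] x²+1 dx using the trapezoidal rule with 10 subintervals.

f(x) = x²+1
a = 0.0, b = 1.0, n = 10
h = (b - a)/n = 0.100000

Trapezoidal rule: (h/2)[f(x₀) + 2f(x₁) + 2f(x₂) + ... + f(xₙ)]

x_0 = 0.0000, f(x_0) = 1.000000, coefficient = 1
x_1 = 0.1000, f(x_1) = 1.010000, coefficient = 2
x_2 = 0.2000, f(x_2) = 1.040000, coefficient = 2
x_3 = 0.3000, f(x_3) = 1.090000, coefficient = 2
x_4 = 0.4000, f(x_4) = 1.160000, coefficient = 2
x_5 = 0.5000, f(x_5) = 1.250000, coefficient = 2
x_6 = 0.6000, f(x_6) = 1.360000, coefficient = 2
x_7 = 0.7000, f(x_7) = 1.490000, coefficient = 2
x_8 = 0.8000, f(x_8) = 1.640000, coefficient = 2
x_9 = 0.9000, f(x_9) = 1.810000, coefficient = 2
x_10 = 1.0000, f(x_10) = 2.000000, coefficient = 1

I ≈ (0.100000/2) × 26.700000 = 1.335000
Exact value: 1.333333
Error: 0.001667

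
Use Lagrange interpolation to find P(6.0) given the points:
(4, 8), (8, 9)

Lagrange interpolation formula:
P(x) = Σ yᵢ × Lᵢ(x)
where Lᵢ(x) = Π_{j≠i} (x - xⱼ)/(xᵢ - xⱼ)

L_0(6.0) = (6.0 - 8)/(4 - 8) = 0.500000
L_1(6.0) = (6.0 - 4)/(8 - 4) = 0.500000

P(6.0) = 8×L_0(6.0) + 9×L_1(6.0)
P(6.0) = 8.500000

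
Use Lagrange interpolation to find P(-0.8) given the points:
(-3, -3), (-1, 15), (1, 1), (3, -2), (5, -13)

Lagrange interpolation formula:
P(x) = Σ yᵢ × Lᵢ(x)
where Lᵢ(x) = Π_{j≠i} (x - xⱼ)/(xᵢ - xⱼ)

L_0(-0.8) = (-0.8 - (-1))/(-3 - (-1)) × (-0.8 - 1)/(-3 - 1) × (-0.8 - 3)/(-3 - 3) × (-0.8 - 5)/(-3 - 5) = -0.020662
L_1(-0.8) = (-0.8 - (-3))/(-1 - (-3)) × (-0.8 - 1)/(-1 - 1) × (-0.8 - 3)/(-1 - 3) × (-0.8 - 5)/(-1 - 5) = 0.909150
L_2(-0.8) = (-0.8 - (-3))/(1 - (-3)) × (-0.8 - (-1))/(1 - (-1)) × (-0.8 - 3)/(1 - 3) × (-0.8 - 5)/(1 - 5) = 0.151525
L_3(-0.8) = (-0.8 - (-3))/(3 - (-3)) × (-0.8 - (-1))/(3 - (-1)) × (-0.8 - 1)/(3 - 1) × (-0.8 - 5)/(3 - 5) = -0.047850
L_4(-0.8) = (-0.8 - (-3))/(5 - (-3)) × (-0.8 - (-1))/(5 - (-1)) × (-0.8 - 1)/(5 - 1) × (-0.8 - 3)/(5 - 3) = 0.007837

P(-0.8) = (-3)×L_0(-0.8) + 15×L_1(-0.8) + 1×L_2(-0.8) + (-2)×L_3(-0.8) + (-13)×L_4(-0.8)
P(-0.8) = 13.844575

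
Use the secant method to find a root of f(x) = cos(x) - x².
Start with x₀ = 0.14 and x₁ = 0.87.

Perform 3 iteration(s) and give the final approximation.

f(x) = cos(x) - x²
x₀ = 0.14, x₁ = 0.87

Secant formula: x_{n+1} = x_n - f(x_n)(x_n - x_{n-1})/(f(x_n) - f(x_{n-1}))

Iteration 1:
  f(0.140000) = 0.970616
  f(0.870000) = -0.112073
  x_2 = 0.870000 - (-0.112073)×(0.870000 - 0.140000)/(-0.112073 - 0.970616)
       = 0.794435
Iteration 2:
  f(0.870000) = -0.112073
  f(0.794435) = 0.069561
  x_3 = 0.794435 - 0.069561×(0.794435 - 0.870000)/(0.069561 - (-0.112073))
       = 0.823374
Iteration 3:
  f(0.794435) = 0.069561
  f(0.823374) = 0.001805
  x_4 = 0.823374 - 0.001805×(0.823374 - 0.794435)/(0.001805 - 0.069561)
       = 0.824145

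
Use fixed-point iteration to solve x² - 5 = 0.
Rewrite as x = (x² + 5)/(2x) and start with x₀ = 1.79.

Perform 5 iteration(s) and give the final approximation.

Equation: x² - 5 = 0
Fixed-point form: x = (x² + 5)/(2x)
x₀ = 1.79

x_1 = g(1.790000) = 2.291648
x_2 = g(2.291648) = 2.236742
x_3 = g(2.236742) = 2.236068
x_4 = g(2.236068) = 2.236068
x_5 = g(2.236068) = 2.236068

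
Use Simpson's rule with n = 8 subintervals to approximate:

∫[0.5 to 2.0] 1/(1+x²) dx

f(x) = 1/(1+x²)
a = 0.5, b = 2.0, n = 8
h = (b - a)/n = 0.187500

Simpson's rule: (h/3)[f(x₀) + 4f(x₁) + 2f(x₂) + ... + f(xₙ)]

x_0 = 0.5000, f(x_0) = 0.800000, coefficient = 1
x_1 = 0.6875, f(x_1) = 0.679045, coefficient = 4
x_2 = 0.8750, f(x_2) = 0.566372, coefficient = 2
x_3 = 1.0625, f(x_3) = 0.469725, coefficient = 4
x_4 = 1.2500, f(x_4) = 0.390244, coefficient = 2
x_5 = 1.4375, f(x_5) = 0.326115, coefficient = 4
x_6 = 1.6250, f(x_6) = 0.274678, coefficient = 2
x_7 = 1.8125, f(x_7) = 0.233364, coefficient = 4
x_8 = 2.0000, f(x_8) = 0.200000, coefficient = 1

I ≈ (0.187500/3) × 10.295580 = 0.643474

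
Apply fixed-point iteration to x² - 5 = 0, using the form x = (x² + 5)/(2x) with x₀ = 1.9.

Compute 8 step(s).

Equation: x² - 5 = 0
Fixed-point form: x = (x² + 5)/(2x)
x₀ = 1.9

x_1 = g(1.900000) = 2.265789
x_2 = g(2.265789) = 2.236263
x_3 = g(2.236263) = 2.236068
x_4 = g(2.236068) = 2.236068
x_5 = g(2.236068) = 2.236068
x_6 = g(2.236068) = 2.236068
x_7 = g(2.236068) = 2.236068
x_8 = g(2.236068) = 2.236068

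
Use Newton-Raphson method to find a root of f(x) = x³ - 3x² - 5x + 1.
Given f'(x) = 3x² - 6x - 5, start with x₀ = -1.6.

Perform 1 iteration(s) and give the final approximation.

f(x) = x³ - 3x² - 5x + 1
f'(x) = 3x² - 6x - 5
x₀ = -1.6

Newton-Raphson formula: x_{n+1} = x_n - f(x_n)/f'(x_n)

Iteration 1:
  f(-1.600000) = -2.776000
  f'(-1.600000) = 12.280000
  x_1 = -1.600000 - (-2.776000)/12.280000 = -1.373941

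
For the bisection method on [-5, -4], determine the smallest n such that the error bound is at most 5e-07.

We need (b-a)/2^n ≤ 5e-07
(-4 - (-5))/2^n ≤ 5e-07
1/2^n ≤ 5e-07
2^n ≥ 2000000
n ≥ log₂(2000000) = 20.93
n ≥ 21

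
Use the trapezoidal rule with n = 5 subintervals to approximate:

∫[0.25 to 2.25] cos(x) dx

f(x) = cos(x)
a = 0.25, b = 2.25, n = 5
h = (b - a)/n = 0.400000

Trapezoidal rule: (h/2)[f(x₀) + 2f(x₁) + 2f(x₂) + ... + f(xₙ)]

x_0 = 0.2500, f(x_0) = 0.968912, coefficient = 1
x_1 = 0.6500, f(x_1) = 0.796084, coefficient = 2
x_2 = 1.0500, f(x_2) = 0.497571, coefficient = 2
x_3 = 1.4500, f(x_3) = 0.120503, coefficient = 2
x_4 = 1.8500, f(x_4) = -0.275590, coefficient = 2
x_5 = 2.2500, f(x_5) = -0.628174, coefficient = 1

I ≈ (0.400000/2) × 2.617874 = 0.523575
Exact value: 0.530669
Error: 0.007095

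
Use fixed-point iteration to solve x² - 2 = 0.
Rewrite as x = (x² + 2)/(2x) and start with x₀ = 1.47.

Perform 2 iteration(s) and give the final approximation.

Equation: x² - 2 = 0
Fixed-point form: x = (x² + 2)/(2x)
x₀ = 1.47

x_1 = g(1.470000) = 1.415272
x_2 = g(1.415272) = 1.414214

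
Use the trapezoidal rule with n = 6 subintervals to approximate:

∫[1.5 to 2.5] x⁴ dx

f(x) = x⁴
a = 1.5, b = 2.5, n = 6
h = (b - a)/n = 0.166667

Trapezoidal rule: (h/2)[f(x₀) + 2f(x₁) + 2f(x₂) + ... + f(xₙ)]

x_0 = 1.5000, f(x_0) = 5.062500, coefficient = 1
x_1 = 1.6667, f(x_1) = 7.716049, coefficient = 2
x_2 = 1.8333, f(x_2) = 11.297068, coefficient = 2
x_3 = 2.0000, f(x_3) = 16.000000, coefficient = 2
x_4 = 2.1667, f(x_4) = 22.037809, coefficient = 2
x_5 = 2.3333, f(x_5) = 29.641975, coefficient = 2
x_6 = 2.5000, f(x_6) = 39.062500, coefficient = 1

I ≈ (0.166667/2) × 217.510802 = 18.125900
Exact value: 18.012500
Error: 0.113400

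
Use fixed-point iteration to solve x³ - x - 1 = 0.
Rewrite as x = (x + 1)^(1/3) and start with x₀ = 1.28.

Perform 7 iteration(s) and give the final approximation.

Equation: x³ - x - 1 = 0
Fixed-point form: x = (x + 1)^(1/3)
x₀ = 1.28

x_1 = g(1.280000) = 1.316169
x_2 = g(1.316169) = 1.323092
x_3 = g(1.323092) = 1.324409
x_4 = g(1.324409) = 1.324659
x_5 = g(1.324659) = 1.324707
x_6 = g(1.324707) = 1.324716
x_7 = g(1.324716) = 1.324718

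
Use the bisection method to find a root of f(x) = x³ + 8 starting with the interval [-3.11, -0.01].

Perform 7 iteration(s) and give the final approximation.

f(x) = x³ + 8
Initial interval: [-3.11, -0.01]

Iteration 1:
  c_1 = (-3.110000 + (-0.010000))/2 = -1.560000
  f(c_1) = f(-1.560000) = 4.203584
  f(a) × f(c) < 0, new interval: [-3.110000, -1.560000]
Iteration 2:
  c_2 = (-3.110000 + (-1.560000))/2 = -2.335000
  f(c_2) = f(-2.335000) = -4.730945
  f(a) × f(c) ≥ 0, new interval: [-2.335000, -1.560000]
Iteration 3:
  c_3 = (-2.335000 + (-1.560000))/2 = -1.947500
  f(c_3) = f(-1.947500) = 0.613607
  f(a) × f(c) < 0, new interval: [-2.335000, -1.947500]
Iteration 4:
  c_4 = (-2.335000 + (-1.947500))/2 = -2.141250
  f(c_4) = f(-2.141250) = -1.817528
  f(a) × f(c) ≥ 0, new interval: [-2.141250, -1.947500]
Iteration 5:
  c_5 = (-2.141250 + (-1.947500))/2 = -2.044375
  f(c_5) = f(-2.044375) = -0.544402
  f(a) × f(c) ≥ 0, new interval: [-2.044375, -1.947500]
Iteration 6:
  c_6 = (-2.044375 + (-1.947500))/2 = -1.995937
  f(c_6) = f(-1.995937) = 0.048651
  f(a) × f(c) < 0, new interval: [-2.044375, -1.995937]
Iteration 7:
  c_7 = (-2.044375 + (-1.995937))/2 = -2.020156
  f(c_7) = f(-2.020156) = -0.244321
  f(a) × f(c) ≥ 0, new interval: [-2.020156, -1.995937]

After 7 iteration(s), the approximation is c_7 = -2.020156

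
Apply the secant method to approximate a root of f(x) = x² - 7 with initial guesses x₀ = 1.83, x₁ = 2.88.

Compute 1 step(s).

f(x) = x² - 7
x₀ = 1.83, x₁ = 2.88

Secant formula: x_{n+1} = x_n - f(x_n)(x_n - x_{n-1})/(f(x_n) - f(x_{n-1}))

Iteration 1:
  f(1.830000) = -3.651100
  f(2.880000) = 1.294400
  x_2 = 2.880000 - 1.294400×(2.880000 - 1.830000)/(1.294400 - (-3.651100))
       = 2.605180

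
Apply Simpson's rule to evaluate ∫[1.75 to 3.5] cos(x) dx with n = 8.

f(x) = cos(x)
a = 1.75, b = 3.5, n = 8
h = (b - a)/n = 0.218750

Simpson's rule: (h/3)[f(x₀) + 4f(x₁) + 2f(x₂) + ... + f(xₙ)]

x_0 = 1.7500, f(x_0) = -0.178246, coefficient = 1
x_1 = 1.9688, f(x_1) = -0.387533, coefficient = 4
x_2 = 2.1875, f(x_2) = -0.578349, coefficient = 2
x_3 = 2.4062, f(x_3) = -0.741601, coefficient = 4
x_4 = 2.6250, f(x_4) = -0.869507, coefficient = 2
x_5 = 2.8438, f(x_5) = -0.955972, coefficient = 4
x_6 = 3.0625, f(x_6) = -0.996874, coefficient = 2
x_7 = 3.2812, f(x_7) = -0.990264, coefficient = 4
x_8 = 3.5000, f(x_8) = -0.936457, coefficient = 1

I ≈ (0.218750/3) × -18.305640 = -1.334786
Exact value: -1.334769
Error: 0.000017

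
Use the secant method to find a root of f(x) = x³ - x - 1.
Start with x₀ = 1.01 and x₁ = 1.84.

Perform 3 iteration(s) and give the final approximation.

f(x) = x³ - x - 1
x₀ = 1.01, x₁ = 1.84

Secant formula: x_{n+1} = x_n - f(x_n)(x_n - x_{n-1})/(f(x_n) - f(x_{n-1}))

Iteration 1:
  f(1.010000) = -0.979699
  f(1.840000) = 3.389504
  x_2 = 1.840000 - 3.389504×(1.840000 - 1.010000)/(3.389504 - (-0.979699))
       = 1.196109
Iteration 2:
  f(1.840000) = 3.389504
  f(1.196109) = -0.484862
  x_3 = 1.196109 - (-0.484862)×(1.196109 - 1.840000)/(-0.484862 - 3.389504)
       = 1.276690
Iteration 3:
  f(1.196109) = -0.484862
  f(1.276690) = -0.195766
  x_4 = 1.276690 - (-0.195766)×(1.276690 - 1.196109)/(-0.195766 - (-0.484862))
       = 1.331256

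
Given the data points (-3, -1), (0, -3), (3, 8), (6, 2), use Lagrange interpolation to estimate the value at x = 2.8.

Lagrange interpolation formula:
P(x) = Σ yᵢ × Lᵢ(x)
where Lᵢ(x) = Π_{j≠i} (x - xⱼ)/(xᵢ - xⱼ)

L_0(2.8) = (2.8 - 0)/(-3 - 0) × (2.8 - 3)/(-3 - 3) × (2.8 - 6)/(-3 - 6) = -0.011062
L_1(2.8) = (2.8 - (-3))/(0 - (-3)) × (2.8 - 3)/(0 - 3) × (2.8 - 6)/(0 - 6) = 0.068741
L_2(2.8) = (2.8 - (-3))/(3 - (-3)) × (2.8 - 0)/(3 - 0) × (2.8 - 6)/(3 - 6) = 0.962370
L_3(2.8) = (2.8 - (-3))/(6 - (-3)) × (2.8 - 0)/(6 - 0) × (2.8 - 3)/(6 - 3) = -0.020049

P(2.8) = (-1)×L_0(2.8) + (-3)×L_1(2.8) + 8×L_2(2.8) + 2×L_3(2.8)
P(2.8) = 7.463704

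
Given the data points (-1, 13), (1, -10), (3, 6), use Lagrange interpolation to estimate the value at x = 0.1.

Lagrange interpolation formula:
P(x) = Σ yᵢ × Lᵢ(x)
where Lᵢ(x) = Π_{j≠i} (x - xⱼ)/(xᵢ - xⱼ)

L_0(0.1) = (0.1 - 1)/(-1 - 1) × (0.1 - 3)/(-1 - 3) = 0.326250
L_1(0.1) = (0.1 - (-1))/(1 - (-1)) × (0.1 - 3)/(1 - 3) = 0.797500
L_2(0.1) = (0.1 - (-1))/(3 - (-1)) × (0.1 - 1)/(3 - 1) = -0.123750

P(0.1) = 13×L_0(0.1) + (-10)×L_1(0.1) + 6×L_2(0.1)
P(0.1) = -4.476250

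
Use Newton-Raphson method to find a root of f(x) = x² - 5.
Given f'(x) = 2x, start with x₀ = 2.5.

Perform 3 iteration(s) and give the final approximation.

f(x) = x² - 5
f'(x) = 2x
x₀ = 2.5

Newton-Raphson formula: x_{n+1} = x_n - f(x_n)/f'(x_n)

Iteration 1:
  f(2.500000) = 1.250000
  f'(2.500000) = 5.000000
  x_1 = 2.500000 - 1.250000/5.000000 = 2.250000
Iteration 2:
  f(2.250000) = 0.062500
  f'(2.250000) = 4.500000
  x_2 = 2.250000 - 0.062500/4.500000 = 2.236111
Iteration 3:
  f(2.236111) = 0.000193
  f'(2.236111) = 4.472222
  x_3 = 2.236111 - 0.000193/4.472222 = 2.236068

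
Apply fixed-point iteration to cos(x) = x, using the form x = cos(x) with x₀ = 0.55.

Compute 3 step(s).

Equation: cos(x) = x
Fixed-point form: x = cos(x)
x₀ = 0.55

x_1 = g(0.550000) = 0.852525
x_2 = g(0.852525) = 0.658084
x_3 = g(0.658084) = 0.791165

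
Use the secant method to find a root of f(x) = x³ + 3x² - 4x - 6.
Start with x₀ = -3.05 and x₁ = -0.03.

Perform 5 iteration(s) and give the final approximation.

f(x) = x³ + 3x² - 4x - 6
x₀ = -3.05, x₁ = -0.03

Secant formula: x_{n+1} = x_n - f(x_n)(x_n - x_{n-1})/(f(x_n) - f(x_{n-1}))

Iteration 1:
  f(-3.050000) = 5.734875
  f(-0.030000) = -5.877327
  x_2 = -0.030000 - (-5.877327)×(-0.030000 - (-3.050000))/(-5.877327 - 5.734875)
       = -1.558524
Iteration 2:
  f(-0.030000) = -5.877327
  f(-1.558524) = 3.735436
  x_3 = -1.558524 - 3.735436×(-1.558524 - (-0.030000))/(3.735436 - (-5.877327))
       = -0.964553
Iteration 3:
  f(-1.558524) = 3.735436
  f(-0.964553) = -0.248086
  x_4 = -0.964553 - (-0.248086)×(-0.964553 - (-1.558524))/(-0.248086 - 3.735436)
       = -1.001544
Iteration 4:
  f(-0.964553) = -0.248086
  f(-1.001544) = 0.010809
  x_5 = -1.001544 - 0.010809×(-1.001544 - (-0.964553))/(0.010809 - (-0.248086))
       = -1.000000
Iteration 5:
  f(-1.001544) = 0.010809
  f(-1.000000) = -0.000002
  x_6 = -1.000000 - (-0.000002)×(-1.000000 - (-1.001544))/(-0.000002 - 0.010809)
       = -1.000000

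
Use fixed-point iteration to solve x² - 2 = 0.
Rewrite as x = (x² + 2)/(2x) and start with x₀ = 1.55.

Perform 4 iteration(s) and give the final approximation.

Equation: x² - 2 = 0
Fixed-point form: x = (x² + 2)/(2x)
x₀ = 1.55

x_1 = g(1.550000) = 1.420161
x_2 = g(1.420161) = 1.414226
x_3 = g(1.414226) = 1.414214
x_4 = g(1.414214) = 1.414214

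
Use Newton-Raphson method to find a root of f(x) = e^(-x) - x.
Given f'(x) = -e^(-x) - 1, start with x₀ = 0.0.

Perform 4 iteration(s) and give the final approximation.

f(x) = e^(-x) - x
f'(x) = -e^(-x) - 1
x₀ = 0.0

Newton-Raphson formula: x_{n+1} = x_n - f(x_n)/f'(x_n)

Iteration 1:
  f(0.000000) = 1.000000
  f'(0.000000) = -2.000000
  x_1 = 0.000000 - 1.000000/(-2.000000) = 0.500000
Iteration 2:
  f(0.500000) = 0.106531
  f'(0.500000) = -1.606531
  x_2 = 0.500000 - 0.106531/(-1.606531) = 0.566311
Iteration 3:
  f(0.566311) = 0.001305
  f'(0.566311) = -1.567616
  x_3 = 0.566311 - 0.001305/(-1.567616) = 0.567143
Iteration 4:
  f(0.567143) = 0.000000
  f'(0.567143) = -1.567143
  x_4 = 0.567143 - 0.000000/(-1.567143) = 0.567143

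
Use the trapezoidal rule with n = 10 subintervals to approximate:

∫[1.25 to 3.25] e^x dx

f(x) = e^x
a = 1.25, b = 3.25, n = 10
h = (b - a)/n = 0.200000

Trapezoidal rule: (h/2)[f(x₀) + 2f(x₁) + 2f(x₂) + ... + f(xₙ)]

x_0 = 1.2500, f(x_0) = 3.490343, coefficient = 1
x_1 = 1.4500, f(x_1) = 4.263115, coefficient = 2
x_2 = 1.6500, f(x_2) = 5.206980, coefficient = 2
x_3 = 1.8500, f(x_3) = 6.359820, coefficient = 2
x_4 = 2.0500, f(x_4) = 7.767901, coefficient = 2
x_5 = 2.2500, f(x_5) = 9.487736, coefficient = 2
x_6 = 2.4500, f(x_6) = 11.588347, coefficient = 2
x_7 = 2.6500, f(x_7) = 14.154039, coefficient = 2
x_8 = 2.8500, f(x_8) = 17.287782, coefficient = 2
x_9 = 3.0500, f(x_9) = 21.115344, coefficient = 2
x_10 = 3.2500, f(x_10) = 25.790340, coefficient = 1

I ≈ (0.200000/2) × 223.742808 = 22.374281
Exact value: 22.299997
Error: 0.074284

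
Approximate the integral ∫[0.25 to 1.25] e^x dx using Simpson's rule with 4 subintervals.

f(x) = e^x
a = 0.25, b = 1.25, n = 4
h = (b - a)/n = 0.250000

Simpson's rule: (h/3)[f(x₀) + 4f(x₁) + 2f(x₂) + ... + f(xₙ)]

x_0 = 0.2500, f(x_0) = 1.284025, coefficient = 1
x_1 = 0.5000, f(x_1) = 1.648721, coefficient = 4
x_2 = 0.7500, f(x_2) = 2.117000, coefficient = 2
x_3 = 1.0000, f(x_3) = 2.718282, coefficient = 4
x_4 = 1.2500, f(x_4) = 3.490343, coefficient = 1

I ≈ (0.250000/3) × 26.476381 = 2.206365
Exact value: 2.206318
Error: 0.000048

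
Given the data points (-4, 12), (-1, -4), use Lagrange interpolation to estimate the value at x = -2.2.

Lagrange interpolation formula:
P(x) = Σ yᵢ × Lᵢ(x)
where Lᵢ(x) = Π_{j≠i} (x - xⱼ)/(xᵢ - xⱼ)

L_0(-2.2) = (-2.2 - (-1))/(-4 - (-1)) = 0.400000
L_1(-2.2) = (-2.2 - (-4))/(-1 - (-4)) = 0.600000

P(-2.2) = 12×L_0(-2.2) + (-4)×L_1(-2.2)
P(-2.2) = 2.400000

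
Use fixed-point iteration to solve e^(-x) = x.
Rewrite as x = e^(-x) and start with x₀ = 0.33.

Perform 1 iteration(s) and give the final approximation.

Equation: e^(-x) = x
Fixed-point form: x = e^(-x)
x₀ = 0.33

x_1 = g(0.330000) = 0.718924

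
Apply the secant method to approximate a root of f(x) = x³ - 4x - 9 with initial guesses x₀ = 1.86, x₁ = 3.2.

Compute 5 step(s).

f(x) = x³ - 4x - 9
x₀ = 1.86, x₁ = 3.2

Secant formula: x_{n+1} = x_n - f(x_n)(x_n - x_{n-1})/(f(x_n) - f(x_{n-1}))

Iteration 1:
  f(1.860000) = -10.005144
  f(3.200000) = 10.968000
  x_2 = 3.200000 - 10.968000×(3.200000 - 1.860000)/(10.968000 - (-10.005144))
       = 2.499241
Iteration 2:
  f(3.200000) = 10.968000
  f(2.499241) = -3.386191
  x_3 = 2.499241 - (-3.386191)×(2.499241 - 3.200000)/(-3.386191 - 10.968000)
       = 2.664552
Iteration 3:
  f(2.499241) = -3.386191
  f(2.664552) = -0.740325
  x_4 = 2.664552 - (-0.740325)×(2.664552 - 2.499241)/(-0.740325 - (-3.386191))
       = 2.710807
Iteration 4:
  f(2.664552) = -0.740325
  f(2.710807) = 0.077060
  x_5 = 2.710807 - 0.077060×(2.710807 - 2.664552)/(0.077060 - (-0.740325))
       = 2.706446
Iteration 5:
  f(2.710807) = 0.077060
  f(2.706446) = -0.001476
  x_6 = 2.706446 - (-0.001476)×(2.706446 - 2.710807)/(-0.001476 - 0.077060)
       = 2.706528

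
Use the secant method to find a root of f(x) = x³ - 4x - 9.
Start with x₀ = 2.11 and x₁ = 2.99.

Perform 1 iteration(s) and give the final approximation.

f(x) = x³ - 4x - 9
x₀ = 2.11, x₁ = 2.99

Secant formula: x_{n+1} = x_n - f(x_n)(x_n - x_{n-1})/(f(x_n) - f(x_{n-1}))

Iteration 1:
  f(2.110000) = -8.046069
  f(2.990000) = 5.770899
  x_2 = 2.990000 - 5.770899×(2.990000 - 2.110000)/(5.770899 - (-8.046069))
       = 2.622453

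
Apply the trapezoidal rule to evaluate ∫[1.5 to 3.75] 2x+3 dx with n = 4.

f(x) = 2x+3
a = 1.5, b = 3.75, n = 4
h = (b - a)/n = 0.562500

Trapezoidal rule: (h/2)[f(x₀) + 2f(x₁) + 2f(x₂) + ... + f(xₙ)]

x_0 = 1.5000, f(x_0) = 6.000000, coefficient = 1
x_1 = 2.0625, f(x_1) = 7.125000, coefficient = 2
x_2 = 2.6250, f(x_2) = 8.250000, coefficient = 2
x_3 = 3.1875, f(x_3) = 9.375000, coefficient = 2
x_4 = 3.7500, f(x_4) = 10.500000, coefficient = 1

I ≈ (0.562500/2) × 66.000000 = 18.562500
Exact value: 18.562500
Error: 0.000000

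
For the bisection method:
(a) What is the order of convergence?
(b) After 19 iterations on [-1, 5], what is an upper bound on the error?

(a) Bisection has linear (order 1) convergence; the error is halved each step.

(b) Error bound = (b-a)/2^n = (5 - (-1))/2^{19}
    = 6/2^{19}

(a) 1 (linear); (b) error ≤ 1.14e-05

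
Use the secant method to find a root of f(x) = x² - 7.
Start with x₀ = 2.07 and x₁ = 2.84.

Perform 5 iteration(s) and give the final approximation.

f(x) = x² - 7
x₀ = 2.07, x₁ = 2.84

Secant formula: x_{n+1} = x_n - f(x_n)(x_n - x_{n-1})/(f(x_n) - f(x_{n-1}))

Iteration 1:
  f(2.070000) = -2.715100
  f(2.840000) = 1.065600
  x_2 = 2.840000 - 1.065600×(2.840000 - 2.070000)/(1.065600 - (-2.715100))
       = 2.622974
Iteration 2:
  f(2.840000) = 1.065600
  f(2.622974) = -0.120010
  x_3 = 2.622974 - (-0.120010)×(2.622974 - 2.840000)/(-0.120010 - 1.065600)
       = 2.644941
Iteration 3:
  f(2.622974) = -0.120010
  f(2.644941) = -0.004285
  x_4 = 2.644941 - (-0.004285)×(2.644941 - 2.622974)/(-0.004285 - (-0.120010))
       = 2.645755
Iteration 4:
  f(2.644941) = -0.004285
  f(2.645755) = 0.000019
  x_5 = 2.645755 - 0.000019×(2.645755 - 2.644941)/(0.000019 - (-0.004285))
       = 2.645751
Iteration 5:
  f(2.645755) = 0.000019
  f(2.645751) = 0.000000
  x_6 = 2.645751 - 0.000000×(2.645751 - 2.645755)/(0.000000 - 0.000019)
       = 2.645751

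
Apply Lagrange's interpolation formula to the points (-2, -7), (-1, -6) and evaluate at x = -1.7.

Lagrange interpolation formula:
P(x) = Σ yᵢ × Lᵢ(x)
where Lᵢ(x) = Π_{j≠i} (x - xⱼ)/(xᵢ - xⱼ)

L_0(-1.7) = (-1.7 - (-1))/(-2 - (-1)) = 0.700000
L_1(-1.7) = (-1.7 - (-2))/(-1 - (-2)) = 0.300000

P(-1.7) = (-7)×L_0(-1.7) + (-6)×L_1(-1.7)
P(-1.7) = -6.700000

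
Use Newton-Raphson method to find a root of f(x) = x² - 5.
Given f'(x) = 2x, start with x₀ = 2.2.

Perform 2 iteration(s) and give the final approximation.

f(x) = x² - 5
f'(x) = 2x
x₀ = 2.2

Newton-Raphson formula: x_{n+1} = x_n - f(x_n)/f'(x_n)

Iteration 1:
  f(2.200000) = -0.160000
  f'(2.200000) = 4.400000
  x_1 = 2.200000 - (-0.160000)/4.400000 = 2.236364
Iteration 2:
  f(2.236364) = 0.001322
  f'(2.236364) = 4.472727
  x_2 = 2.236364 - 0.001322/4.472727 = 2.236068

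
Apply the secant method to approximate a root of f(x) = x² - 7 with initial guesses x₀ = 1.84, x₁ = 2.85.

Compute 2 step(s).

f(x) = x² - 7
x₀ = 1.84, x₁ = 2.85

Secant formula: x_{n+1} = x_n - f(x_n)(x_n - x_{n-1})/(f(x_n) - f(x_{n-1}))

Iteration 1:
  f(1.840000) = -3.614400
  f(2.850000) = 1.122500
  x_2 = 2.850000 - 1.122500×(2.850000 - 1.840000)/(1.122500 - (-3.614400))
       = 2.610661
Iteration 2:
  f(2.850000) = 1.122500
  f(2.610661) = -0.184449
  x_3 = 2.610661 - (-0.184449)×(2.610661 - 2.850000)/(-0.184449 - 1.122500)
       = 2.644439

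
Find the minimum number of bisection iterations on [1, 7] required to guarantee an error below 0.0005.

We need (b-a)/2^n ≤ 0.0005
(7 - 1)/2^n ≤ 0.0005
6/2^n ≤ 0.0005
2^n ≥ 12000
n ≥ log₂(12000) = 13.55
n ≥ 14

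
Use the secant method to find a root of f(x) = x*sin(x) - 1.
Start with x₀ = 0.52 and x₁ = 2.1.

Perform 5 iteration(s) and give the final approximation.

f(x) = x*sin(x) - 1
x₀ = 0.52, x₁ = 2.1

Secant formula: x_{n+1} = x_n - f(x_n)(x_n - x_{n-1})/(f(x_n) - f(x_{n-1}))

Iteration 1:
  f(0.520000) = -0.741622
  f(2.100000) = 0.812740
  x_2 = 2.100000 - 0.812740×(2.100000 - 0.520000)/(0.812740 - (-0.741622))
       = 1.273855
Iteration 2:
  f(2.100000) = 0.812740
  f(1.273855) = 0.218106
  x_3 = 1.273855 - 0.218106×(1.273855 - 2.100000)/(0.218106 - 0.812740)
       = 0.970833
Iteration 3:
  f(1.273855) = 0.218106
  f(0.970833) = -0.198717
  x_4 = 0.970833 - (-0.198717)×(0.970833 - 1.273855)/(-0.198717 - 0.218106)
       = 1.115296
Iteration 4:
  f(0.970833) = -0.198717
  f(1.115296) = 0.001582
  x_5 = 1.115296 - 0.001582×(1.115296 - 0.970833)/(0.001582 - (-0.198717))
       = 1.114155
Iteration 5:
  f(1.115296) = 0.001582
  f(1.114155) = -0.000003
  x_6 = 1.114155 - (-0.000003)×(1.114155 - 1.115296)/(-0.000003 - 0.001582)
       = 1.114157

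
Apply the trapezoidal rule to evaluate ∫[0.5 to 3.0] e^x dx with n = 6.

f(x) = e^x
a = 0.5, b = 3.0, n = 6
h = (b - a)/n = 0.416667

Trapezoidal rule: (h/2)[f(x₀) + 2f(x₁) + 2f(x₂) + ... + f(xₙ)]

x_0 = 0.5000, f(x_0) = 1.648721, coefficient = 1
x_1 = 0.9167, f(x_1) = 2.500940, coefficient = 2
x_2 = 1.3333, f(x_2) = 3.793668, coefficient = 2
x_3 = 1.7500, f(x_3) = 5.754603, coefficient = 2
x_4 = 2.1667, f(x_4) = 8.729138, coefficient = 2
x_5 = 2.5833, f(x_5) = 13.241202, coefficient = 2
x_6 = 3.0000, f(x_6) = 20.085537, coefficient = 1

I ≈ (0.416667/2) × 89.773360 = 18.702783
Exact value: 18.436816
Error: 0.265968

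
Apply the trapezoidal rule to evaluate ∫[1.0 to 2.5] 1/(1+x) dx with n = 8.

f(x) = 1/(1+x)
a = 1.0, b = 2.5, n = 8
h = (b - a)/n = 0.187500

Trapezoidal rule: (h/2)[f(x₀) + 2f(x₁) + 2f(x₂) + ... + f(xₙ)]

x_0 = 1.0000, f(x_0) = 0.500000, coefficient = 1
x_1 = 1.1875, f(x_1) = 0.457143, coefficient = 2
x_2 = 1.3750, f(x_2) = 0.421053, coefficient = 2
x_3 = 1.5625, f(x_3) = 0.390244, coefficient = 2
x_4 = 1.7500, f(x_4) = 0.363636, coefficient = 2
x_5 = 1.9375, f(x_5) = 0.340426, coefficient = 2
x_6 = 2.1250, f(x_6) = 0.320000, coefficient = 2
x_7 = 2.3125, f(x_7) = 0.301887, coefficient = 2
x_8 = 2.5000, f(x_8) = 0.285714, coefficient = 1

I ≈ (0.187500/2) × 5.974490 = 0.560108
Exact value: 0.559616
Error: 0.000493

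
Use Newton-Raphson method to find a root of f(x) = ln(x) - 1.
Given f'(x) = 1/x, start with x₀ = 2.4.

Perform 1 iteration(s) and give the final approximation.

f(x) = ln(x) - 1
f'(x) = 1/x
x₀ = 2.4

Newton-Raphson formula: x_{n+1} = x_n - f(x_n)/f'(x_n)

Iteration 1:
  f(2.400000) = -0.124531
  f'(2.400000) = 0.416667
  x_1 = 2.400000 - (-0.124531)/0.416667 = 2.698875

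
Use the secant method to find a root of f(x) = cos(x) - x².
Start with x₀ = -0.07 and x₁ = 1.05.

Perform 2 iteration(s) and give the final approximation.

f(x) = cos(x) - x²
x₀ = -0.07, x₁ = 1.05

Secant formula: x_{n+1} = x_n - f(x_n)(x_n - x_{n-1})/(f(x_n) - f(x_{n-1}))

Iteration 1:
  f(-0.070000) = 0.992651
  f(1.050000) = -0.604929
  x_2 = 1.050000 - (-0.604929)×(1.050000 - (-0.070000))/(-0.604929 - 0.992651)
       = 0.625908
Iteration 2:
  f(1.050000) = -0.604929
  f(0.625908) = 0.418670
  x_3 = 0.625908 - 0.418670×(0.625908 - 1.050000)/(0.418670 - (-0.604929))
       = 0.799369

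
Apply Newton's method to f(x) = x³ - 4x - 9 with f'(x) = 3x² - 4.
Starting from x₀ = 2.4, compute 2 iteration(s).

f(x) = x³ - 4x - 9
f'(x) = 3x² - 4
x₀ = 2.4

Newton-Raphson formula: x_{n+1} = x_n - f(x_n)/f'(x_n)

Iteration 1:
  f(2.400000) = -4.776000
  f'(2.400000) = 13.280000
  x_1 = 2.400000 - (-4.776000)/13.280000 = 2.759639
Iteration 2:
  f(2.759639) = 0.977763
  f'(2.759639) = 18.846815
  x_2 = 2.759639 - 0.977763/18.846815 = 2.707759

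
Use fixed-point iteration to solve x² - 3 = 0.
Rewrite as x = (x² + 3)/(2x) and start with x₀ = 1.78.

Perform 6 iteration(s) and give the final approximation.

Equation: x² - 3 = 0
Fixed-point form: x = (x² + 3)/(2x)
x₀ = 1.78

x_1 = g(1.780000) = 1.732697
x_2 = g(1.732697) = 1.732051
x_3 = g(1.732051) = 1.732051
x_4 = g(1.732051) = 1.732051
x_5 = g(1.732051) = 1.732051
x_6 = g(1.732051) = 1.732051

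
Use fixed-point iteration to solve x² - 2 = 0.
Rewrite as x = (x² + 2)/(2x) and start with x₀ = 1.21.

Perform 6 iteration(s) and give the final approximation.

Equation: x² - 2 = 0
Fixed-point form: x = (x² + 2)/(2x)
x₀ = 1.21

x_1 = g(1.210000) = 1.431446
x_2 = g(1.431446) = 1.414317
x_3 = g(1.414317) = 1.414214
x_4 = g(1.414214) = 1.414214
x_5 = g(1.414214) = 1.414214
x_6 = g(1.414214) = 1.414214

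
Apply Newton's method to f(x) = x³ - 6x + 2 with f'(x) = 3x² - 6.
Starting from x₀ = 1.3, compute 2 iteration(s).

f(x) = x³ - 6x + 2
f'(x) = 3x² - 6
x₀ = 1.3

Newton-Raphson formula: x_{n+1} = x_n - f(x_n)/f'(x_n)

Iteration 1:
  f(1.300000) = -3.603000
  f'(1.300000) = -0.930000
  x_1 = 1.300000 - (-3.603000)/(-0.930000) = -2.574194
Iteration 2:
  f(-2.574194) = 0.387339
  f'(-2.574194) = 13.879417
  x_2 = -2.574194 - 0.387339/13.879417 = -2.602101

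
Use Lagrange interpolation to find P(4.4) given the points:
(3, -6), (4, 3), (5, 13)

Lagrange interpolation formula:
P(x) = Σ yᵢ × Lᵢ(x)
where Lᵢ(x) = Π_{j≠i} (x - xⱼ)/(xᵢ - xⱼ)

L_0(4.4) = (4.4 - 4)/(3 - 4) × (4.4 - 5)/(3 - 5) = -0.120000
L_1(4.4) = (4.4 - 3)/(4 - 3) × (4.4 - 5)/(4 - 5) = 0.840000
L_2(4.4) = (4.4 - 3)/(5 - 3) × (4.4 - 4)/(5 - 4) = 0.280000

P(4.4) = (-6)×L_0(4.4) + 3×L_1(4.4) + 13×L_2(4.4)
P(4.4) = 6.880000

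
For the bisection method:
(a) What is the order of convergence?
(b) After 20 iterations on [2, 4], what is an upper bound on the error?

(a) Bisection has linear (order 1) convergence; the error is halved each step.

(b) Error bound = (b-a)/2^n = (4 - 2)/2^{20}
    = 2/2^{20}

(a) 1 (linear); (b) error ≤ 1.91e-06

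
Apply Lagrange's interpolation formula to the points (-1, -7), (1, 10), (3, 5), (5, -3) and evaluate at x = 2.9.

Lagrange interpolation formula:
P(x) = Σ yᵢ × Lᵢ(x)
where Lᵢ(x) = Π_{j≠i} (x - xⱼ)/(xᵢ - xⱼ)

L_0(2.9) = (2.9 - 1)/(-1 - 1) × (2.9 - 3)/(-1 - 3) × (2.9 - 5)/(-1 - 5) = -0.008313
L_1(2.9) = (2.9 - (-1))/(1 - (-1)) × (2.9 - 3)/(1 - 3) × (2.9 - 5)/(1 - 5) = 0.051188
L_2(2.9) = (2.9 - (-1))/(3 - (-1)) × (2.9 - 1)/(3 - 1) × (2.9 - 5)/(3 - 5) = 0.972562
L_3(2.9) = (2.9 - (-1))/(5 - (-1)) × (2.9 - 1)/(5 - 1) × (2.9 - 3)/(5 - 3) = -0.015438

P(2.9) = (-7)×L_0(2.9) + 10×L_1(2.9) + 5×L_2(2.9) + (-3)×L_3(2.9)
P(2.9) = 5.479188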